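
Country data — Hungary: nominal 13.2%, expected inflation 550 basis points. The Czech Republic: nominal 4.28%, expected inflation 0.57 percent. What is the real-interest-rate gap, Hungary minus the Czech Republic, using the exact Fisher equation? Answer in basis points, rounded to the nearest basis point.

361 basis points

Hungary: (1 + 0.1320)/(1 + 0.0550) − 1 = 7.2986%
The Czech Republic: (1 + 0.0428)/(1 + 0.0057) − 1 = 3.6890%
Differential = 7.2986% − 3.6890% = 3.6096% → 361 basis points.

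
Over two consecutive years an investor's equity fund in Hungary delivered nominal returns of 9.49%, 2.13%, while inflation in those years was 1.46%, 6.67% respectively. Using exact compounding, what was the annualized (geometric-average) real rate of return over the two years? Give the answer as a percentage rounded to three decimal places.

1.647%

Compound the nominal returns: 1.0949 × 1.0213 = 1.11822137.
Compound inflation: 1.0146 × 1.0667 = 1.08227382.
Deflate: 1.11822137 / 1.08227382 = 1.03321484.
Annualized real rate = 1.03321484^(1/2) − 1 = 1.6472% → 1.647%.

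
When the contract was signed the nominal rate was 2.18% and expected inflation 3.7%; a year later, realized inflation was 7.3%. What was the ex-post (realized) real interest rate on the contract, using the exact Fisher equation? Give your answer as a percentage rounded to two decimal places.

Ex-post: (1 + 0.0218)/(1 + 0.0730) − 1 = -4.7717%
So the realized real rate is -4.77%.

-4.77%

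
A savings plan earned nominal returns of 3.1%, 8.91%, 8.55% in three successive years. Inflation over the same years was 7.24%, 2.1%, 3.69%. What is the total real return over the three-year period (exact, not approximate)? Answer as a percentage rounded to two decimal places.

7.36%

Compound the nominal returns: 1.0310 × 1.0891 × 1.0855 = 1.218867.
Compound inflation: 1.0724 × 1.0210 × 1.0369 = 1.135323.
Deflate: 1.218867 / 1.135323 = 1.073586.
Total real return = 1.073586 − 1 → 7.36%.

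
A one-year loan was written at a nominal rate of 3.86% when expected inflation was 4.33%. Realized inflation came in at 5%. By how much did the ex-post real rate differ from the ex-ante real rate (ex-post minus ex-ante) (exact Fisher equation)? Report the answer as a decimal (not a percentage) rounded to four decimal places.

-0.0064

Ex-ante: (1 + 0.0386)/(1 + 0.0433) − 1 = -0.4505%
Ex-post: (1 + 0.0386)/(1 + 0.0500) − 1 = -1.0857%
Difference (ex-post − ex-ante) = -0.6352% → -0.0064.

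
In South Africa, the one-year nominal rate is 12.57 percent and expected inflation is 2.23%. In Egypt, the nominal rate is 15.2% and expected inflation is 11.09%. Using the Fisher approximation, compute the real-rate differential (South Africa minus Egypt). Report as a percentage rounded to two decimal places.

South Africa: 12.57% − 2.23% = 10.340%
Egypt: 15.2% − 11.09% = 4.110%
Differential = 6.230% → 6.23%.

6.23%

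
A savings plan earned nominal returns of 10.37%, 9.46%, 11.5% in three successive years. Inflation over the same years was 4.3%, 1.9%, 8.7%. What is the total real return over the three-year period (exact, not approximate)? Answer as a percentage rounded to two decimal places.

Nominal growth factor = 1.1037 × 1.0946 × 1.1150 = 1.347043
Price-level growth factor = 1.0430 × 1.0190 × 1.0870 = 1.155282
Real growth factor = 1.347043 / 1.155282 = 1.165986
Total real return = 1.165986 − 1 → 16.60%.

16.60%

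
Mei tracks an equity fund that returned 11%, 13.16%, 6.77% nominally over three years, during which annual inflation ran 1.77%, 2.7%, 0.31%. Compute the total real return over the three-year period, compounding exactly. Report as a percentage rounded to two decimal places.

Nominal growth factor = 1.1100 × 1.1316 × 1.0677 = 1.341112
Price-level growth factor = 1.0177 × 1.0270 × 1.0031 = 1.048418
Real growth factor = 1.341112 / 1.048418 = 1.279177
Total real return = 1.279177 − 1 → 27.92%.

27.92%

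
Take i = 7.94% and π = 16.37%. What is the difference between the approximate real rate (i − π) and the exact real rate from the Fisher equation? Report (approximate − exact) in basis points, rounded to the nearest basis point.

Approximate: r ≈ 7.940% − 16.370% = -8.4300%
Exact: (1 + 0.0794)/(1 + 0.1637) − 1 = -7.2441%
Error = -8.4300% − (-7.2441%) = -1.1859% → -119 basis points.

-119 basis points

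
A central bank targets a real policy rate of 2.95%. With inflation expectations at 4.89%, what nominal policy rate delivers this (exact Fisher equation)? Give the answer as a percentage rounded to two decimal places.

(1 + i) = (1 + r)(1 + π) = 1.02950 × 1.04890 = 1.07984255
i = 1.07984255 − 1, so the required nominal rate is 7.98%.

7.98%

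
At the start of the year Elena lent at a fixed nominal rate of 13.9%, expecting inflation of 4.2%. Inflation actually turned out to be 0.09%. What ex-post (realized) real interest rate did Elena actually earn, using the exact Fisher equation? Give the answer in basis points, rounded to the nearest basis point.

Ex-post: (1 + 0.1390)/(1 + 0.0009) − 1 = 13.7976%
So the realized real rate is 1380 basis points.

1380 basis points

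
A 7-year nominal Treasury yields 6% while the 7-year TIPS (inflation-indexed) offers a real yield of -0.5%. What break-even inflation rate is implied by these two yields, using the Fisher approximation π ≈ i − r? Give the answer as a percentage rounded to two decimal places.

π ≈ i − r = 6% − (-0.5%) → 6.50%.

6.50%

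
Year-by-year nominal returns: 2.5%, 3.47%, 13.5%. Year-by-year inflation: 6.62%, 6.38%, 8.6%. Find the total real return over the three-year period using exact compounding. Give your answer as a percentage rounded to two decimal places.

Compound the nominal returns: 1.0250 × 1.0347 × 1.1350 = 1.20374411.
Compound inflation: 1.0662 × 1.0638 × 1.0860 = 1.23176679.
Deflate: 1.20374411 / 1.23176679 = 0.97725002.
Total real return = 0.97725002 − 1 → -2.27%.

-2.27%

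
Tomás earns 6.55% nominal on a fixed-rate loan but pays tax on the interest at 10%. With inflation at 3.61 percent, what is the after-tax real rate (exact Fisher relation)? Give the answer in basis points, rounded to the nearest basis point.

After-tax nominal return = 6.55% × (1 − 0.1) = 5.8950%.
1 + r = 1.05895 / 1.03610 = 1.022054
After-tax real rate = 1.022054 − 1 → 221 basis points.

221 basis points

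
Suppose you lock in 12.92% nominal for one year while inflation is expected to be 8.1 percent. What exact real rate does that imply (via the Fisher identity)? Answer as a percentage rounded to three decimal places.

1 + r = 1.12920 / 1.08100 = 1.044588
r = 1.044588 − 1 = 4.4588%, i.e. 4.459%.

4.459%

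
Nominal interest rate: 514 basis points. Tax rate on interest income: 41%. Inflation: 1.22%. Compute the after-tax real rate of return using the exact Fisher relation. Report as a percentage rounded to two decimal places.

After-tax nominal return = 5.14% × (1 − 0.41) = 3.0326%.
1 + r = 1.030326 / 1.01220 = 1.017908
After-tax real rate = 1.017908 − 1 → 1.79%.

1.79%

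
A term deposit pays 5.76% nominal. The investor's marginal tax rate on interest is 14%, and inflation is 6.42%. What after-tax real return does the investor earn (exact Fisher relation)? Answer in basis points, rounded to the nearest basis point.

-138 basis points

After-tax nominal return = 5.76% × (1 − 0.14) = 4.9536%.
1 + r = 1.049536 / 1.06420 = 0.986221
After-tax real rate = 0.986221 − 1 → -138 basis points.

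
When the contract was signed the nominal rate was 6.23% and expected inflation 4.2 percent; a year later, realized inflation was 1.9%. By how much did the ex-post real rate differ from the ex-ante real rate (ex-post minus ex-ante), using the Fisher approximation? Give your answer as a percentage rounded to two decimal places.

Ex-ante: 6.23% − 4.2% = 2.030%
Ex-post: 6.23% − 1.9% = 4.330%
Difference (ex-post − ex-ante) = 2.3000% → 2.30%.

2.30%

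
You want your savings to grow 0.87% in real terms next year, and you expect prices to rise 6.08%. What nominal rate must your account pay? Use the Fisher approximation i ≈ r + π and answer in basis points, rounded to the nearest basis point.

695 basis points

i ≈ r + π = 0.87% + 6.08% = 695 basis points.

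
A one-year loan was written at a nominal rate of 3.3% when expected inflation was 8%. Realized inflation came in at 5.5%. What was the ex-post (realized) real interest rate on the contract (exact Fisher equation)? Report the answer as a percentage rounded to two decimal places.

-2.09%

Ex-post: (1 + 0.0330)/(1 + 0.0550) − 1 = -2.0853%
So the realized real rate is -2.09%.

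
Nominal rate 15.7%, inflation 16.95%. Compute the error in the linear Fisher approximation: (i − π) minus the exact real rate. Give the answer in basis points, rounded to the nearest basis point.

-18 basis points

Approximate: r ≈ 15.700% − 16.950% = -1.2500%
Exact: (1 + 0.1570)/(1 + 0.1695) − 1 = -1.0688%
Error = -1.2500% − (-1.0688%) = -0.1812% → -18 basis points.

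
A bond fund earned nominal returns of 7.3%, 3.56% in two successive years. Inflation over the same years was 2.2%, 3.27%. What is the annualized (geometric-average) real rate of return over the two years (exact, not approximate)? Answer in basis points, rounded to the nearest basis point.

261 basis points

Compound the nominal returns: 1.0730 × 1.0356 = 1.11119880.
Compound inflation: 1.0220 × 1.0327 = 1.05541940.
Deflate: 1.11119880 / 1.05541940 = 1.05285046.
Annualized real rate = 1.05285046^(1/2) − 1 = 2.6085% → 261 basis points.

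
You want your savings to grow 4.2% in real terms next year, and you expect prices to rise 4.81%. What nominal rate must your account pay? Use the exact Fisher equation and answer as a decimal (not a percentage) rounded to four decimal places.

(1 + i) = (1 + r)(1 + π) = 1.04200 × 1.04810 = 1.0921202
i = 1.0921202 − 1, so the required nominal rate is 0.0921.

0.0921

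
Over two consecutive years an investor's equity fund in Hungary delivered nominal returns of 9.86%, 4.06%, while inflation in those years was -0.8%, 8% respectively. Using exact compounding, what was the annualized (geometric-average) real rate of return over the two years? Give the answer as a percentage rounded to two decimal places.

3.30%

Nominal growth factor = 1.0986 × 1.0406 = 1.14320316
Price-level growth factor = 0.9920 × 1.0800 = 1.07136000
Real growth factor = 1.14320316 / 1.07136000 = 1.06705791
Annualized real rate = 1.06705791^(1/2) − 1 = 3.2985% → 3.30%.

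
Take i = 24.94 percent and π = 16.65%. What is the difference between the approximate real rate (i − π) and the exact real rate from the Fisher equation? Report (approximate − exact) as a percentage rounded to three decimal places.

Approximate: r ≈ 24.940% − 16.650% = 8.2900%
Exact: (1 + 0.2494)/(1 + 0.1665) − 1 = 7.1067%
Error = 8.2900% − 7.1067% = 1.1833% → 1.183%.

1.183%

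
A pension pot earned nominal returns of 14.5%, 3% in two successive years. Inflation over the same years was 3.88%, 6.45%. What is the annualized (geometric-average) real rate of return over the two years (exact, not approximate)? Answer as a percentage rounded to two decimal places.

3.27%

Nominal growth factor = 1.1450 × 1.0300 = 1.17935000
Price-level growth factor = 1.0388 × 1.0645 = 1.10580260
Real growth factor = 1.17935000 / 1.10580260 = 1.06651042
Annualized real rate = 1.06651042^(1/2) − 1 = 3.2720% → 3.27%.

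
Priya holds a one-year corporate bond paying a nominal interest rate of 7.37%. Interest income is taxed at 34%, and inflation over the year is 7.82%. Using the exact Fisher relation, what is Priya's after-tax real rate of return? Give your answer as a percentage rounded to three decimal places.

-2.741%

After-tax nominal return = 7.37% × (1 − 0.34) = 4.8642%.
1 + r = 1.048642 / 1.07820 = 0.972586
After-tax real rate = 0.972586 − 1 → -2.741%.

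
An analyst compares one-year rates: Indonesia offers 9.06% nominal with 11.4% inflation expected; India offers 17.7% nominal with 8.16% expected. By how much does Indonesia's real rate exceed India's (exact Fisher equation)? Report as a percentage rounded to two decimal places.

-10.92%

Indonesia: (1 + 0.0906)/(1 + 0.1140) − 1 = -2.1005%
India: (1 + 0.1770)/(1 + 0.0816) − 1 = 8.8203%
Differential = -2.1005% − 8.8203% = -10.9208% → -10.92%.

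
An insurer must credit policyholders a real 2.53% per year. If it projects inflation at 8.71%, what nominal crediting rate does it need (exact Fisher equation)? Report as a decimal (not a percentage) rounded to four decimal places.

(1 + i) = (1 + r)(1 + π) = 1.02530 × 1.08710 = 1.11460363
i = 1.11460363 − 1, so the required nominal rate is 0.1146.

0.1146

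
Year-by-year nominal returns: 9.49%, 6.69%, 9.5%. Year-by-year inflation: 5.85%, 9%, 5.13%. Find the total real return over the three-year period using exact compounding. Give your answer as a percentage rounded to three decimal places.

5.455%

Compound the nominal returns: 1.0949 × 1.0669 × 1.0950 = 1.279123.
Compound inflation: 1.0585 × 1.0900 × 1.0513 = 1.212953.
Deflate: 1.279123 / 1.212953 = 1.054553.
Total real return = 1.054553 − 1 → 5.455%.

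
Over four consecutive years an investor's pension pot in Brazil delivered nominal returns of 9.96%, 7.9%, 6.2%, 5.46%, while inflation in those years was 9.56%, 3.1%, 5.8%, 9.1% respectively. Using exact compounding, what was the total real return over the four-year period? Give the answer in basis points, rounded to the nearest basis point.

Compound the nominal returns: 1.0996 × 1.0790 × 1.0620 × 1.0546 = 1.328827.
Compound inflation: 1.0956 × 1.0310 × 1.0580 × 1.0910 = 1.303830.
Deflate: 1.328827 / 1.303830 = 1.019172.
Total real return = 1.019172 − 1 → 192 basis points.

192 basis points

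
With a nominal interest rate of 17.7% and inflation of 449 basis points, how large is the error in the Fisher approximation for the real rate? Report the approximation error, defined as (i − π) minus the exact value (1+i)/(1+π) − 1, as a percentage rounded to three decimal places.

Approximate: r ≈ 17.700% − 4.490% = 13.2100%
Exact: (1 + 0.1770)/(1 + 0.0449) − 1 = 12.6424%
Error = 13.2100% − 12.6424% = 0.5676% → 0.568%.

0.568%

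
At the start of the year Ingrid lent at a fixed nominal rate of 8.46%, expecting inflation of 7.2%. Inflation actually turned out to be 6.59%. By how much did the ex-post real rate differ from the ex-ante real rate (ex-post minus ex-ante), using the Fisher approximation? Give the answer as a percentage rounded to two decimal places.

0.61%

Ex-ante: 8.46% − 7.2% = 1.260%
Ex-post: 8.46% − 6.59% = 1.870%
Difference (ex-post − ex-ante) = 0.6100% → 0.61%.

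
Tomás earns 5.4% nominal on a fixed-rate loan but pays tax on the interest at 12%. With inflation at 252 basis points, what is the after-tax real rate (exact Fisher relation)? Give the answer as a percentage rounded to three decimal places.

After-tax nominal return = 5.4% × (1 − 0.12) = 4.7520%.
1 + r = 1.04752 / 1.02520 = 1.021771
After-tax real rate = 1.021771 − 1 → 2.177%.

2.177%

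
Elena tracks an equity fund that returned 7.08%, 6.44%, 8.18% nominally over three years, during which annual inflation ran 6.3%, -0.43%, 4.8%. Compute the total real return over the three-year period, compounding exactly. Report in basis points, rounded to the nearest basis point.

Nominal growth factor = 1.0708 × 1.0644 × 1.0818 = 1.232992
Price-level growth factor = 1.0630 × 0.9957 × 1.0480 = 1.109234
Real growth factor = 1.232992 / 1.109234 = 1.111571
Total real return = 1.111571 − 1 → 1116 basis points.

1116 basis points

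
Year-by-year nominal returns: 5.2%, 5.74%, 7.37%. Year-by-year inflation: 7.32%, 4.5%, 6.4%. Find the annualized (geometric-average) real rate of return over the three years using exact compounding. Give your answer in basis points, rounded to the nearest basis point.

3 basis points

Compound the nominal returns: 1.0520 × 1.0574 × 1.0737 = 1.19436756.
Compound inflation: 1.0732 × 1.0450 × 1.0640 = 1.19326962.
Deflate: 1.19436756 / 1.19326962 = 1.00092011.
Annualized real rate = 1.00092011^(1/3) − 1 = 0.0307% → 3 basis points.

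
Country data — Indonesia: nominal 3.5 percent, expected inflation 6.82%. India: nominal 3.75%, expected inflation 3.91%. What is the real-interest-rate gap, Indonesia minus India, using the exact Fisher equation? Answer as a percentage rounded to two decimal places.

Indonesia: (1 + 0.0350)/(1 + 0.0682) − 1 = -3.1080%
India: (1 + 0.0375)/(1 + 0.0391) − 1 = -0.1540%
Differential = -3.1080% − (-0.1540%) = -2.9541% → -2.95%.

-2.95%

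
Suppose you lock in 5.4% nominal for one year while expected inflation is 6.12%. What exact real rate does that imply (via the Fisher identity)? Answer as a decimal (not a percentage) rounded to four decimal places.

By the Fisher identity, 1 + r = (1 + i)/(1 + π).
1 + r = 1.05400 / 1.06120 = 0.993215
r = 0.993215 − 1 = -0.6785%, i.e. -0.0068.

-0.0068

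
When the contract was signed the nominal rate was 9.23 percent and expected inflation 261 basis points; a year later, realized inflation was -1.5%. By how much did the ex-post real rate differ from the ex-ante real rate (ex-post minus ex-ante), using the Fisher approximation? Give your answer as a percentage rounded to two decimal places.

Ex-ante: 9.23% − 2.61% = 6.620%
Ex-post: 9.23% − (-1.5%) = 10.730%
Difference (ex-post − ex-ante) = 4.1100% → 4.11%.

4.11%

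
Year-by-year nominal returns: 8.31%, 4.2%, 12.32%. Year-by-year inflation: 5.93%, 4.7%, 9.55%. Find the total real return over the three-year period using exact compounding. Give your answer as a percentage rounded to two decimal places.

4.33%

Nominal growth factor = 1.0831 × 1.0420 × 1.1232 = 1.267633
Price-level growth factor = 1.0593 × 1.0470 × 1.0955 = 1.215005
Real growth factor = 1.267633 / 1.215005 = 1.043315
Total real return = 1.043315 − 1 → 4.33%.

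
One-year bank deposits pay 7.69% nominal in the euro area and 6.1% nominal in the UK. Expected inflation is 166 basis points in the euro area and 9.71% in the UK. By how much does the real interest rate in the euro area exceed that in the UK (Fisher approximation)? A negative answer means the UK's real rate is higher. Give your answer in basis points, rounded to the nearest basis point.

The euro area: 7.69% − 1.66% = 6.030%
The UK: 6.1% − 9.71% = -3.610%
Differential = 9.640% → 964 basis points.

964 basis points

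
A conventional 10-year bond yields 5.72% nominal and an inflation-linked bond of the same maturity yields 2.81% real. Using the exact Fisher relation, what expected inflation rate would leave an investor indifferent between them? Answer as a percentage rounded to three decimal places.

2.830%

(1 + π) = (1 + i)/(1 + r) = 1.05720 / 1.02810 = 1.0283046
Break-even inflation = 1.0283046 − 1 → 2.830%.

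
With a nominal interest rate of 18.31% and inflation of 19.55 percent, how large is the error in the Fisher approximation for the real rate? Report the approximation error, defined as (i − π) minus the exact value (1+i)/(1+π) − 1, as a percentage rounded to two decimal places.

-0.20%

Approximate: r ≈ 18.310% − 19.550% = -1.2400%
Exact: (1 + 0.1831)/(1 + 0.1955) − 1 = -1.0372%
Error = -1.2400% − (-1.0372%) = -0.2028% → -0.20%.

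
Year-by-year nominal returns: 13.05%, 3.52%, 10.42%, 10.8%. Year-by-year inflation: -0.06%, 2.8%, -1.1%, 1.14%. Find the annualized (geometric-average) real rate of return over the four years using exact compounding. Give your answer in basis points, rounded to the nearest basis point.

Nominal growth factor = 1.1305 × 1.0352 × 1.1042 × 1.1080 = 1.43179992
Price-level growth factor = 0.9994 × 1.0280 × 0.9890 × 1.0114 = 1.02766532
Real growth factor = 1.43179992 / 1.02766532 = 1.39325507
Annualized real rate = 1.39325507^(1/4) − 1 = 8.6445% → 864 basis points.

864 basis points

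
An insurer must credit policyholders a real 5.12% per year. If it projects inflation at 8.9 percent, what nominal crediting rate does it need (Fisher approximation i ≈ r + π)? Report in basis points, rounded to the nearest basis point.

i ≈ r + π = 5.12% + 8.9% = 1402 basis points.

1402 basis points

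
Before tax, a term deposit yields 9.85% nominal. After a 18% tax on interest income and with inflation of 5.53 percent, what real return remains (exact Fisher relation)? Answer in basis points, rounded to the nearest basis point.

After-tax nominal return = 9.85% × (1 − 0.18) = 8.0770%.
1 + r = 1.08077 / 1.05530 = 1.024135
After-tax real rate = 1.024135 − 1 → 241 basis points.

241 basis points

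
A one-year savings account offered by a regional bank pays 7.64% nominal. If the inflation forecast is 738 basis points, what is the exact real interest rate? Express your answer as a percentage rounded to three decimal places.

0.242%

1 + r = 1.07640 / 1.07380 = 1.002421
r = 1.002421 − 1 = 0.2421%, i.e. 0.242%.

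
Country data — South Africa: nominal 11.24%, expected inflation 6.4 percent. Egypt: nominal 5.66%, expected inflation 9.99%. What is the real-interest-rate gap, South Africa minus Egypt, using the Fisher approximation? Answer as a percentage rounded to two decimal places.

9.17%

South Africa: 11.24% − 6.4% = 4.840%
Egypt: 5.66% − 9.99% = -4.330%
Differential = 9.170% → 9.17%.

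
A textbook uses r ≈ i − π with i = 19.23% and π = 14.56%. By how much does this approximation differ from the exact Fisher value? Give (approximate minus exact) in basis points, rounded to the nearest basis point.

59 basis points

Approximate: r ≈ 19.230% − 14.560% = 4.6700%
Exact: (1 + 0.1923)/(1 + 0.1456) − 1 = 4.0765%
Error = 4.6700% − 4.0765% = 0.5935% → 59 basis points.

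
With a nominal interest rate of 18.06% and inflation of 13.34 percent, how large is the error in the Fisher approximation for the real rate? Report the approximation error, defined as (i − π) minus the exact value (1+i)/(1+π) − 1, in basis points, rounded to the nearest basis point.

Approximate: r ≈ 18.060% − 13.340% = 4.7200%
Exact: (1 + 0.1806)/(1 + 0.1334) − 1 = 4.1645%
Error = 4.7200% − 4.1645% = 0.5555% → 56 basis points.

56 basis points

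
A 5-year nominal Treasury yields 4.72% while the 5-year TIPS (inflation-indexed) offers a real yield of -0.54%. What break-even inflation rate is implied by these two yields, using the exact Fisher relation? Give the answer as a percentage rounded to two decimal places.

5.29%

(1 + π) = (1 + i)/(1 + r) = 1.04720 / 0.99460 = 1.052886
Break-even inflation = 1.052886 − 1 → 5.29%.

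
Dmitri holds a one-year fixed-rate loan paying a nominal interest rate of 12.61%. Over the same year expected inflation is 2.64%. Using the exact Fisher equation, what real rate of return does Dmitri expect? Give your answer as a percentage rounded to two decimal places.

1 + r = 1.12610 / 1.02640 = 1.097136
r = 1.097136 − 1 = 9.7136%, i.e. 9.71%.

9.71%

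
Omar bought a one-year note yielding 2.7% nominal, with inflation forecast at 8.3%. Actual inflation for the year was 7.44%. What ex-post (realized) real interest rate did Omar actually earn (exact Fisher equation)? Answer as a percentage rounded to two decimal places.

-4.41%

Ex-post: (1 + 0.0270)/(1 + 0.0744) − 1 = -4.4118%
So the realized real rate is -4.41%.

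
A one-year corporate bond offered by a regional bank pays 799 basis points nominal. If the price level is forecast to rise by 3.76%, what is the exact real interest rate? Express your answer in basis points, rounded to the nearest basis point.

408 basis points

1 + r = 1.07990 / 1.03760 = 1.040767
r = 1.040767 − 1 = 4.0767%, i.e. 408 basis points.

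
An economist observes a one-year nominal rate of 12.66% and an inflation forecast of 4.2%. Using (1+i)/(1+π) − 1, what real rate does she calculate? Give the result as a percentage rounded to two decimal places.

8.12%

By the Fisher equation, 1 + r = (1 + i)/(1 + π).
1 + r = 1.12660 / 1.04200 = 1.081190
r = 1.081190 − 1 = 8.1190%, i.e. 8.12%.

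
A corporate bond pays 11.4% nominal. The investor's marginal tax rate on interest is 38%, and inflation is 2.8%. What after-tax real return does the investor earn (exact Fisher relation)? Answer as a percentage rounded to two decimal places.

After-tax nominal return = 11.4% × (1 − 0.38) = 7.0680%.
1 + r = 1.07068 / 1.02800 = 1.041518
After-tax real rate = 1.041518 − 1 → 4.15%.

4.15%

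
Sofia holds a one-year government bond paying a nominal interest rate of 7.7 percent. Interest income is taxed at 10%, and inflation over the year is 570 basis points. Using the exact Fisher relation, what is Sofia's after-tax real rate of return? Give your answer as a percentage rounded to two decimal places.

After-tax nominal return = 7.7% × (1 − 0.1) = 6.9300%.
1 + r = 1.06930 / 1.05700 = 1.011637
After-tax real rate = 1.011637 − 1 → 1.16%.

1.16%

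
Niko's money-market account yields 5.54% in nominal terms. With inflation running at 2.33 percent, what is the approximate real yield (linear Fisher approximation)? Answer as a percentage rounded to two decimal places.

3.21%

r ≈ i − π = 5.54% − 2.33% = 3.21%.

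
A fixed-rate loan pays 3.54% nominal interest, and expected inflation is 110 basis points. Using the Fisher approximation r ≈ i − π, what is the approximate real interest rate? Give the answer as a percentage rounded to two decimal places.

r ≈ i − π = 3.54% − 1.1% = 2.44%.

2.44%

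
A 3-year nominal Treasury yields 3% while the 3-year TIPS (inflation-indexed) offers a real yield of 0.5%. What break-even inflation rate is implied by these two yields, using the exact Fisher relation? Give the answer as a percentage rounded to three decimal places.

2.488%

(1 + π) = (1 + i)/(1 + r) = 1.03000 / 1.00500 = 1.024876
Break-even inflation = 1.024876 − 1 → 2.488%.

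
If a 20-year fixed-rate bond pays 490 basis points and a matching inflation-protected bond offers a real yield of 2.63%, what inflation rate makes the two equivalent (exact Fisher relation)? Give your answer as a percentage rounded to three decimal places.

2.212%

(1 + π) = (1 + i)/(1 + r) = 1.04900 / 1.02630 = 1.022118
Break-even inflation = 1.022118 − 1 → 2.212%.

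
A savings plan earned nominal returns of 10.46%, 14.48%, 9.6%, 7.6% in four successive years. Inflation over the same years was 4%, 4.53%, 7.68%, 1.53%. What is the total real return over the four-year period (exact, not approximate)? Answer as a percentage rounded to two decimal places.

25.47%

Nominal growth factor = 1.1046 × 1.1448 × 1.0960 × 1.0760 = 1.491274
Price-level growth factor = 1.0400 × 1.0453 × 1.0768 × 1.0153 = 1.188512
Real growth factor = 1.491274 / 1.188512 = 1.254740
Total real return = 1.254740 − 1 → 25.47%.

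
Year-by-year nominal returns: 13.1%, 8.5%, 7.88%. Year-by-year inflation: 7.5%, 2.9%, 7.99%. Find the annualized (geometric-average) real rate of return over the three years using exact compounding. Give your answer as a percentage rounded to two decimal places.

3.48%

Nominal growth factor = 1.1310 × 1.0850 × 1.0788 = 1.32383324
Price-level growth factor = 1.0750 × 1.0290 × 1.0799 = 1.19455838
Real growth factor = 1.32383324 / 1.19455838 = 1.10821979
Annualized real rate = 1.10821979^(1/3) − 1 = 3.4845% → 3.48%.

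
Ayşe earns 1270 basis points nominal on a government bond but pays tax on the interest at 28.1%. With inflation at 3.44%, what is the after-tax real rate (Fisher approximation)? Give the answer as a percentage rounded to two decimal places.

5.69%

After-tax nominal return = 12.7% × (1 − 0.281) = 9.1313%.
r ≈ 9.1313% − 3.44% → 5.69%.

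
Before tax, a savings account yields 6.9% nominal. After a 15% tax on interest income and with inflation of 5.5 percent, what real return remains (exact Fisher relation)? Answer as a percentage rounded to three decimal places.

After-tax nominal return = 6.9% × (1 − 0.15) = 5.8650%.
1 + r = 1.05865 / 1.05500 = 1.003460
After-tax real rate = 1.003460 − 1 → 0.346%.

0.346%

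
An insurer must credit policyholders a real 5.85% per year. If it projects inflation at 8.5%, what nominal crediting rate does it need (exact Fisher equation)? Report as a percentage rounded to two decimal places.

(1 + i) = (1 + r)(1 + π) = 1.05850 × 1.08500 = 1.1484725
i = 1.1484725 − 1, so the required nominal rate is 14.85%.

14.85%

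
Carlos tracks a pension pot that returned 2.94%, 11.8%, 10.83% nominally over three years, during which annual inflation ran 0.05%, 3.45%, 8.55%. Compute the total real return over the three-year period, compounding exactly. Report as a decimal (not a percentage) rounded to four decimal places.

Compound the nominal returns: 1.0294 × 1.1180 × 1.1083 = 1.275508.
Compound inflation: 1.0005 × 1.0345 × 1.0855 = 1.123511.
Deflate: 1.275508 / 1.123511 = 1.135288.
Total real return = 1.135288 − 1 → 0.1353.

0.1353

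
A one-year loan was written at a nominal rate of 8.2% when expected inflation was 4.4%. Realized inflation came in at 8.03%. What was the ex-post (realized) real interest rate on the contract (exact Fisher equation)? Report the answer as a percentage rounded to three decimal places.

0.157%

Ex-post: (1 + 0.0820)/(1 + 0.0803) − 1 = 0.1574%
So the realized real rate is 0.157%.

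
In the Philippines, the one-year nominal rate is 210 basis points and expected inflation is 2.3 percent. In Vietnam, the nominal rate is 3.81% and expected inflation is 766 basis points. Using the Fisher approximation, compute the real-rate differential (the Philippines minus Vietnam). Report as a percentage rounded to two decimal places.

3.65%

The Philippines: 2.1% − 2.3% = -0.200%
Vietnam: 3.81% − 7.66% = -3.850%
Differential = 3.650% → 3.65%.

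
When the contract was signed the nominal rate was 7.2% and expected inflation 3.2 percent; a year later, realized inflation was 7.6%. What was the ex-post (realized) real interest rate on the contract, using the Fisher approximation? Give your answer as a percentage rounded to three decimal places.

-0.400%

Ex-post: 7.2% − 7.6% = -0.400%
So the realized real rate is -0.400%.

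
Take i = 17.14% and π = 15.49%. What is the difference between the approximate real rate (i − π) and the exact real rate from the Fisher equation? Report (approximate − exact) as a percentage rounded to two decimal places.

Approximate: r ≈ 17.140% − 15.490% = 1.6500%
Exact: (1 + 0.1714)/(1 + 0.1549) − 1 = 1.4287%
Error = 1.6500% − 1.4287% = 0.2213% → 0.22%.

0.22%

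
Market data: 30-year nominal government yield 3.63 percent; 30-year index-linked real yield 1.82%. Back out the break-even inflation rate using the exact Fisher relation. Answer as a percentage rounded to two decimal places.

1.78%

(1 + π) = (1 + i)/(1 + r) = 1.03630 / 1.01820 = 1.017776
Break-even inflation = 1.017776 − 1 → 1.78%.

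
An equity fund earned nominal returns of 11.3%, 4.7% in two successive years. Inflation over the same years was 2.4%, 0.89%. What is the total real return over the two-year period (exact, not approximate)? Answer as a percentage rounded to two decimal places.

Nominal growth factor = 1.1130 × 1.0470 = 1.165311
Price-level growth factor = 1.0240 × 1.0089 = 1.033114
Real growth factor = 1.165311 / 1.033114 = 1.127960
Total real return = 1.127960 − 1 → 12.80%.

12.80%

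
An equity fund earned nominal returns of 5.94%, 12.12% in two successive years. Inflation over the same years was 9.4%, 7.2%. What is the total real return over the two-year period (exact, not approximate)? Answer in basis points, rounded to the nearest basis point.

128 basis points

Compound the nominal returns: 1.0594 × 1.1212 = 1.187799.
Compound inflation: 1.0940 × 1.0720 = 1.172768.
Deflate: 1.187799 / 1.172768 = 1.012817.
Total real return = 1.012817 − 1 → 128 basis points.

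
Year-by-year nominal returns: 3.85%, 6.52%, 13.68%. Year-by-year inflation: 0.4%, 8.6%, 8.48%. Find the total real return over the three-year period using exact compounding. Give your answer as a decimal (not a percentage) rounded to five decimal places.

0.06318

Compound the nominal returns: 1.0385 × 1.0652 × 1.1368 = 1.257540.
Compound inflation: 1.0040 × 1.0860 × 1.0848 = 1.182805.
Deflate: 1.257540 / 1.182805 = 1.063184.
Total real return = 1.063184 − 1 → 0.06318.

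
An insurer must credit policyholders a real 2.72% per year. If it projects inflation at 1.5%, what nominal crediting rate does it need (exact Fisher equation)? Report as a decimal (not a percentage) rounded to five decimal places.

0.04261

(1 + i) = (1 + r)(1 + π) = 1.02720 × 1.01500 = 1.042608
i = 1.042608 − 1, so the required nominal rate is 0.04261.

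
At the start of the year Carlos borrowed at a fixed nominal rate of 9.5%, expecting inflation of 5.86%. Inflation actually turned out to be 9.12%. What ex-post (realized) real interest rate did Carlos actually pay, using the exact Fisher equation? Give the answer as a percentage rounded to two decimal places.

0.35%

Ex-post: (1 + 0.0950)/(1 + 0.0912) − 1 = 0.3482%
So the realized real rate is 0.35%.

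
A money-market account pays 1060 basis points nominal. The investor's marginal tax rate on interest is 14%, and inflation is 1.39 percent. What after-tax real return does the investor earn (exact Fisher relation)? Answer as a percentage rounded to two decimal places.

7.62%

After-tax nominal return = 10.6% × (1 − 0.14) = 9.1160%.
1 + r = 1.09116 / 1.01390 = 1.076201
After-tax real rate = 1.076201 − 1 → 7.62%.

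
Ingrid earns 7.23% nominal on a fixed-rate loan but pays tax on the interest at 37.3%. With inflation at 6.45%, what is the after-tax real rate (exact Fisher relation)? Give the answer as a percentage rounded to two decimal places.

After-tax nominal return = 7.23% × (1 − 0.373) = 4.53321%.
1 + r = 1.0453321 / 1.06450 = 0.981994
After-tax real rate = 0.981994 − 1 → -1.80%.

-1.80%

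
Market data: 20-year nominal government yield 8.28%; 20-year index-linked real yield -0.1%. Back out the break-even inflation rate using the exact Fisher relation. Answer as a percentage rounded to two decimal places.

8.39%

(1 + π) = (1 + i)/(1 + r) = 1.08280 / 0.99900 = 1.083884
Break-even inflation = 1.083884 − 1 → 8.39%.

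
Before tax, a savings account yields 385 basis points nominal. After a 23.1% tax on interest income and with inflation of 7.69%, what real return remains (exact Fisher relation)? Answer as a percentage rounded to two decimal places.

After-tax nominal return = 3.85% × (1 − 0.231) = 2.96065%.
1 + r = 1.0296065 / 1.07690 = 0.956084
After-tax real rate = 0.956084 − 1 → -4.39%.

-4.39%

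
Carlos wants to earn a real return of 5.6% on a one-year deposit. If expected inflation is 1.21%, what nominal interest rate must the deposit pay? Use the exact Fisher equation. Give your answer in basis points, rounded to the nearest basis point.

688 basis points

(1 + i) = (1 + r)(1 + π) = 1.05600 × 1.01210 = 1.0687776
i = 1.0687776 − 1, so the required nominal rate is 688 basis points.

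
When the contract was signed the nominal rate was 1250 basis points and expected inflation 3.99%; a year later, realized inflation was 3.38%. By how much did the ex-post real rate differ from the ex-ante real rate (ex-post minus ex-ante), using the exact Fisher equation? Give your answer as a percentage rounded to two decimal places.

Ex-ante: (1 + 0.1250)/(1 + 0.0399) − 1 = 8.1835%
Ex-post: (1 + 0.1250)/(1 + 0.0338) − 1 = 8.8218%
Difference (ex-post − ex-ante) = 0.6383% → 0.64%.

0.64%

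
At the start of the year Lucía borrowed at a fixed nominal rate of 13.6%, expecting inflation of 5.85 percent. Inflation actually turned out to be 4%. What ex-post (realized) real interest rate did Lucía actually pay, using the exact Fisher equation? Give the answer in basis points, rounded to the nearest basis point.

923 basis points

Ex-post: (1 + 0.1360)/(1 + 0.0400) − 1 = 9.2308%
So the realized real rate is 923 basis points.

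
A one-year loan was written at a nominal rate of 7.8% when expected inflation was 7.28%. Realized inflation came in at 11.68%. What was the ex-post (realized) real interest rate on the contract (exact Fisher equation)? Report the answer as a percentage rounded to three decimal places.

-3.474%

Ex-post: (1 + 0.0780)/(1 + 0.1168) − 1 = -3.4742%
So the realized real rate is -3.474%.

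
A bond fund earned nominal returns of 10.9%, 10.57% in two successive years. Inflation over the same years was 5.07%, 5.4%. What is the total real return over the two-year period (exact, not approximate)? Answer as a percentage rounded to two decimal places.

Nominal growth factor = 1.1090 × 1.1057 = 1.226221
Price-level growth factor = 1.0507 × 1.0540 = 1.107438
Real growth factor = 1.226221 / 1.107438 = 1.107260
Total real return = 1.107260 − 1 → 10.73%.

10.73%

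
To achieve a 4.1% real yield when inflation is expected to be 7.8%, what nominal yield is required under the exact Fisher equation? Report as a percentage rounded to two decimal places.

(1 + i) = (1 + r)(1 + π) = 1.04100 × 1.07800 = 1.122198
i = 1.122198 − 1, so the required nominal rate is 12.22%.

12.22%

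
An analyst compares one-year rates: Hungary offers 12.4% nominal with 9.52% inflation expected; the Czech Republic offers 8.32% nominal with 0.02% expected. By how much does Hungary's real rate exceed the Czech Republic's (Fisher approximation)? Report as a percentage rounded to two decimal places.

-5.42%

Hungary: 12.4% − 9.52% = 2.880%
The Czech Republic: 8.32% − 0.02% = 8.300%
Differential = -5.420% → -5.42%.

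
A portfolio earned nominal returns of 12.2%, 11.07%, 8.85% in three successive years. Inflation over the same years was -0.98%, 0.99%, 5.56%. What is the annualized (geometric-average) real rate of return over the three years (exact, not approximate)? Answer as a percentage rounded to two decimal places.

Nominal growth factor = 1.1220 × 1.1107 × 1.0885 = 1.35649458
Price-level growth factor = 0.9902 × 1.0099 × 1.0556 = 1.05560315
Real growth factor = 1.35649458 / 1.05560315 = 1.28504219
Annualized real rate = 1.28504219^(1/3) − 1 = 8.7191% → 8.72%.

8.72%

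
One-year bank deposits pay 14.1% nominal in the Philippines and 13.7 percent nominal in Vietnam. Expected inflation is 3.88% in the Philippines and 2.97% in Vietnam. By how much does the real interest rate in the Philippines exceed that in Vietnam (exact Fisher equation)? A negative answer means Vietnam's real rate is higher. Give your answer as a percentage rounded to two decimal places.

-0.58%

The Philippines: (1 + 0.1410)/(1 + 0.0388) − 1 = 9.8383%
Vietnam: (1 + 0.1370)/(1 + 0.0297) − 1 = 10.4205%
Differential = 9.8383% − 10.4205% = -0.5822% → -0.58%.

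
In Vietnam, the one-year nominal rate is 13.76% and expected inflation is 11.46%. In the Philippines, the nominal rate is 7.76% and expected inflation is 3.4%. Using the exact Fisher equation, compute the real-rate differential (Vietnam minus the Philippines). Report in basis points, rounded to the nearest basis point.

-215 basis points

Vietnam: (1 + 0.1376)/(1 + 0.1146) − 1 = 2.0635%
The Philippines: (1 + 0.0776)/(1 + 0.0340) − 1 = 4.2166%
Differential = 2.0635% − 4.2166% = -2.1531% → -215 basis points.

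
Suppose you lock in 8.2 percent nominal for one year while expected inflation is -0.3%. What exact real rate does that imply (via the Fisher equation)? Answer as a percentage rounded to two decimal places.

1 + r = 1.08200 / 0.99700 = 1.085256
r = 1.085256 − 1 = 8.5256%, i.e. 8.53%.

8.53%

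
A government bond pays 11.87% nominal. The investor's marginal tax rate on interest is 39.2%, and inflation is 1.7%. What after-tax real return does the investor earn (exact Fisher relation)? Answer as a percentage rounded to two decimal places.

5.42%

After-tax nominal return = 11.87% × (1 − 0.392) = 7.21696%.
1 + r = 1.0721696 / 1.01700 = 1.054247
After-tax real rate = 1.054247 − 1 → 5.42%.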